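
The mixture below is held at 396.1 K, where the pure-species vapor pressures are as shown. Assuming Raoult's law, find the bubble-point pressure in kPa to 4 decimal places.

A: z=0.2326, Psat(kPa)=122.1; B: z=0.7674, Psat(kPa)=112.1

Pbub = 114.4260 kPa

At the bubble point ψ → 0, so ΣzᵢKᵢ = 1 with Kᵢ = Pᵢˢᵃᵗ/P ⇒ P = ΣzᵢPᵢˢᵃᵗ.
P = 0.2326·122.1 + 0.7674·112.1 = 114.4260 kPa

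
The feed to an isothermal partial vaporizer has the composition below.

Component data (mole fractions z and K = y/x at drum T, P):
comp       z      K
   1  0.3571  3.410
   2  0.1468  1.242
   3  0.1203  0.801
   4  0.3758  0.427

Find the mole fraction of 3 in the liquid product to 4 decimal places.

x_3 = 0.1379

Let β = V/F and solve Σ zᵢ(Kᵢ−1)/(1+β(Kᵢ−1)) = 0.
g(0) = ΣzᵢKᵢ − 1 = 0.6569 and g(1) = 1 − Σzᵢ/Kᵢ = -0.2532, so a root lies in (0, 1).
Newton–Raphson from β = 0.69:
  β = 0.6900: g = -0.03026, g' = -0.6427 → β = 0.6429
  β = 0.6429: g = -0.00007, g' = -0.6411 → β = 0.6428
Converged at β = 0.6428.
Compositions from xᵢ = zᵢ/(1+β(Kᵢ−1)), yᵢ = Kᵢxᵢ:
  1: x = 0.1401, y = 0.4777
  2: x = 0.1270, y = 0.1578
  3: x = 0.1379, y = 0.1105
  4: x = 0.5949, y = 0.2540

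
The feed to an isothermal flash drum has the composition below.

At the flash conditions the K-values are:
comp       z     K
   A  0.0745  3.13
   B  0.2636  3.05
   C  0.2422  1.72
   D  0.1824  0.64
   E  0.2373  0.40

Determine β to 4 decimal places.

β = 0.8129

Let β = V/F and solve Σ zᵢ(Kᵢ−1)/(1+β(Kᵢ−1)) = 0.
Feasibility: ΣzᵢKᵢ = 1.6654, Σzᵢ/Kᵢ = 1.1293 — both > 1, two phases present.
Iterate (Newton) starting at β = 0.59:
  β = 0.5900: g = 0.13351, g' = -0.5980 → β = 0.8133
  β = 0.8133: g = -0.00025, g' = -0.6240 → β = 0.8129
Converged at β = 0.8129.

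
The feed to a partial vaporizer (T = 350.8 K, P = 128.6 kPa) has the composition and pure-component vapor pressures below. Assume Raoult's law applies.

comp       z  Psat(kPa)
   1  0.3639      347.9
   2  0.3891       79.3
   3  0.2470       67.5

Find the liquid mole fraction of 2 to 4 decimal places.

x_2 = 0.4798

Raoult's law: Kᵢ = Pᵢˢᵃᵗ/P = Pᵢˢᵃᵗ/128.6.
  K_1 = 347.9/128.6 = 2.705288, K_2 = 79.3/128.6 = 0.616641, K_3 = 67.5/128.6 = 0.524883
Let β = V/F and solve Σ zᵢ(Kᵢ−1)/(1+β(Kᵢ−1)) = 0.
Feasibility: ΣzᵢKᵢ = 1.3540, Σzᵢ/Kᵢ = 1.2361 — both > 1, two phases present.
Newton–Raphson from β = 0.5:
  β = 0.5000: g = -0.00350, g' = -0.4917 → β = 0.4929
Converged at β = 0.4929.
Compositions from xᵢ = zᵢ/(1+β(Kᵢ−1)), yᵢ = Kᵢxᵢ:
  1: x = 0.1977, y = 0.5349
  2: x = 0.4798, y = 0.2958
  3: x = 0.3225, y = 0.1693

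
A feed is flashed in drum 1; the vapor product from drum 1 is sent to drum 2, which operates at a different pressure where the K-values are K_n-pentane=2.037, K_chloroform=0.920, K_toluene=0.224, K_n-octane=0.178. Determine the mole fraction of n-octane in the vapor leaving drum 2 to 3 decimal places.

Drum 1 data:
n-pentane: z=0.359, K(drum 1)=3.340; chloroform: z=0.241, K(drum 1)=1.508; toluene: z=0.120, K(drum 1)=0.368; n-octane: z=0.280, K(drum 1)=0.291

Drum 1:
Let ψ₁ = V/F and solve Σ zᵢ(Kᵢ−1)/(1+ψ₁(Kᵢ−1)) = 0.
Feasibility: ΣzᵢKᵢ = 1.688, Σzᵢ/Kᵢ = 1.556 — both > 1, two phases present.
Newton–Raphson from ψ₁ = 0.5:
  ψ₁ = 0.500: g = 0.0663, g' = -0.897 → ψ₁ = 0.574
  ψ₁ = 0.574: g = -0.0004, g' = -0.914 → ψ₁ = 0.573
Converged at ψ₁ = 0.573.
Drum-1 compositions:
  n-pentane: x = 0.153, y = 0.512
  chloroform: x = 0.187, y = 0.281
  toluene: x = 0.188, y = 0.069
  n-octane: x = 0.472, y = 0.137
Drum-2 feed = drum-1 vapor: z₂ = (0.5120, 0.2814, 0.0693, 0.1373).
Drum 2:
Rachford–Rice: g(ψ₂) = Σ zᵢ(Kᵢ−1)/(1+ψ₂(Kᵢ−1)) = 0.
g(0) = ΣzᵢKᵢ − 1 = 0.342 and g(1) = 1 − Σzᵢ/Kᵢ = -0.638, so a root lies in (0, 1).
Newton iteration, ψ₂⁰ = 0.65:
  ψ₂ = 0.650: g = -0.0574, g' = -0.796 → ψ₂ = 0.578
  ψ₂ = 0.578: g = -0.0041, g' = -0.691 → ψ₂ = 0.572
Converged at ψ₂ = 0.572.
  n-pentane: x = 0.321, y = 0.655
  chloroform: x = 0.295, y = 0.271
  toluene: x = 0.125, y = 0.028
  n-octane: x = 0.259, y = 0.046

y_n-octane (drum 2) = 0.046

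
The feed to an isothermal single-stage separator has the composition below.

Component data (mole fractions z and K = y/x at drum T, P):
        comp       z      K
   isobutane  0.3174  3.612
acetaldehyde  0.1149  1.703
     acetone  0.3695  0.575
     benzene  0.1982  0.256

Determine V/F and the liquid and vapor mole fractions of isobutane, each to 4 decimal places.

V/F = 0.4819, x_isobutane = 0.1405, y_isobutane = 0.5076

Material balance + equilibrium reduce to Σ zᵢ(Kᵢ−1)/(1+V/F(Kᵢ−1)) = 0.
g(0) = ΣzᵢKᵢ − 1 = 0.6053 and g(1) = 1 − Σzᵢ/Kᵢ = -0.5722, so a root lies in (0, 1).
Iterate (Newton) starting at V/F = 0.63:
  V/F = 0.6300: g = -0.12266, g' = -0.8498 → V/F = 0.4857
  V/F = 0.4857: g = -0.00310, g' = -0.8273 → V/F = 0.4819
Converged at V/F = 0.4819.
Compositions from xᵢ = zᵢ/(1+V/F(Kᵢ−1)), yᵢ = Kᵢxᵢ:
  isobutane: x = 0.1405, y = 0.5076
  acetaldehyde: x = 0.0858, y = 0.1462
  acetone: x = 0.4647, y = 0.2672
  benzene: x = 0.3090, y = 0.0791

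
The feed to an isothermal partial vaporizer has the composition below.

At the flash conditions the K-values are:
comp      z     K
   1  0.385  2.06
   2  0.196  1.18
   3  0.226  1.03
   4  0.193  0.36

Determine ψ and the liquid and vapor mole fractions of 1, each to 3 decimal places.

ψ = 0.811, x_1 = 0.207, y_1 = 0.426

Let ψ = V/F and solve Σ zᵢ(Kᵢ−1)/(1+ψ(Kᵢ−1)) = 0.
Check two-phase: ΣzᵢKᵢ = 1.327 > 1 and Σzᵢ/Kᵢ = 1.109 > 1, so g(0) = 0.327 > 0 and g(1) = -0.109 < 0.
Iterate (Newton) starting at ψ = 0.65:
  ψ = 0.650: g = 0.0684, g' = -0.389 → ψ = 0.826
  ψ = 0.826: g = -0.0071, g' = -0.484 → ψ = 0.811
Converged at ψ = 0.811.
Compositions from xᵢ = zᵢ/(1+ψ(Kᵢ−1)), yᵢ = Kᵢxᵢ:
  1: x = 0.207, y = 0.426
  2: x = 0.171, y = 0.202
  3: x = 0.221, y = 0.227
  4: x = 0.401, y = 0.144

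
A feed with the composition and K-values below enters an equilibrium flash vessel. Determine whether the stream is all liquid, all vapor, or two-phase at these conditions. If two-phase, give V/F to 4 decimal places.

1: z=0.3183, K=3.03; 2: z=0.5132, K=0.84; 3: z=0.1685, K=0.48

two-phase, V/F = 0.8060

ΣzᵢKᵢ = 1.4764; Σzᵢ/Kᵢ = 1.0670.
Both exceed 1, so a two-phase solution exists.
Material balance + equilibrium reduce to Σ zᵢ(Kᵢ−1)/(1+ψ(Kᵢ−1)) = 0.
Newton iteration, ψ⁰ = 0.5:
  ψ = 0.5000: g = 0.11301, g' = -0.4218 → ψ = 0.7679
  ψ = 0.7679: g = 0.01302, g' = -0.3437 → ψ = 0.8058
  ψ = 0.8058: g = 0.00005, g' = -0.3411 → ψ = 0.8060
Converged at ψ = 0.8060.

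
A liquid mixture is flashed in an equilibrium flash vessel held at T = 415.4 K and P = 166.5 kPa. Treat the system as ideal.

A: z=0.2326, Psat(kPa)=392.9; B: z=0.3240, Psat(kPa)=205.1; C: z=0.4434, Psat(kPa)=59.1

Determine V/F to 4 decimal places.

Raoult's law: Kᵢ = Pᵢˢᵃᵗ/P = Pᵢˢᵃᵗ/166.5.
  K_A = 392.9/166.5 = 2.359760, K_B = 205.1/166.5 = 1.231832, K_C = 59.1/166.5 = 0.354955
Material balance + equilibrium reduce to Σ zᵢ(Kᵢ−1)/(1+V/F(Kᵢ−1)) = 0.
Check two-phase: ΣzᵢKᵢ = 1.1054 > 1 and Σzᵢ/Kᵢ = 1.6108 > 1, so g(0) = 0.1054 > 0 and g(1) = -0.6108 < 0.
Newton iteration, V/F⁰ = 0.5:
  V/F = 0.5000: g = -0.16659, g' = -0.5683 → V/F = 0.2069
  V/F = 0.2069: g = -0.01155, g' = -0.5235 → V/F = 0.1848
  V/F = 0.1848: g = 0.00005, g' = -0.5285 → V/F = 0.1849
Converged at V/F = 0.1849.

V/F = 0.1849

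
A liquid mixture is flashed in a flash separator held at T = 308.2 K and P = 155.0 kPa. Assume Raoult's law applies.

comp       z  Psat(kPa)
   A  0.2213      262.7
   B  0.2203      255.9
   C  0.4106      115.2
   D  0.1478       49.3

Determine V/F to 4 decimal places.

V/F = 0.3225

Raoult's law: Kᵢ = Pᵢˢᵃᵗ/P = Pᵢˢᵃᵗ/155.0.
  K_A = 262.7/155.0 = 1.694839, K_B = 255.9/155.0 = 1.650968, K_C = 115.2/155.0 = 0.743226, K_D = 49.3/155.0 = 0.318065
Material balance + equilibrium reduce to Σ zᵢ(Kᵢ−1)/(1+V/F(Kᵢ−1)) = 0.
g(0) = ΣzᵢKᵢ − 1 = 0.0910 and g(1) = 1 − Σzᵢ/Kᵢ = -0.2812, so a root lies in (0, 1).
Newton–Raphson from V/F = 0.55:
  V/F = 0.5500: g = -0.06720, g' = -0.3192 → V/F = 0.3395
  V/F = 0.3395: g = -0.00479, g' = -0.2814 → V/F = 0.3225
Converged at V/F = 0.3225.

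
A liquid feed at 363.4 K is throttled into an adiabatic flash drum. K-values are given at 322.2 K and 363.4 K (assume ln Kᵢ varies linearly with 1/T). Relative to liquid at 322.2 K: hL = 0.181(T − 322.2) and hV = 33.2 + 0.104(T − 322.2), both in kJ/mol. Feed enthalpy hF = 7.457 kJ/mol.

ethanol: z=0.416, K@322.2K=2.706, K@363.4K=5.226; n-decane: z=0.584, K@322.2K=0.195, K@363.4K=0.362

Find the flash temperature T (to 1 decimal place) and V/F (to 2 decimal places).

Adiabatic flash: solve Rachford–Rice at each trial T, then check hF = ψ·hV(T) + (1−ψ)·hL(T).
  T = 322.2 K: K = (2.706, 0.195), RR gives ψ = 0.174, H_out = 5.792 kJ/mol
  T = 363.4 K: K = (5.226, 0.362), RR gives ψ = 0.514, H_out = 22.887 kJ/mol
  T = 342.8 K: K = (3.836, 0.271), RR gives ψ = 0.364, H_out = 15.250 kJ/mol
  T = 332.5 K: K = (3.239, 0.231), RR gives ψ = 0.280, H_out = 10.941 kJ/mol
  T = 327.4 K: K = (2.967, 0.213), RR gives ψ = 0.232, H_out = 8.535 kJ/mol
  T = 324.8 K: K = (2.835, 0.204), RR gives ψ = 0.204, H_out = 7.206 kJ/mol
  T = 326.1 K: K = (2.901, 0.208), RR gives ψ = 0.218, H_out = 7.880 kJ/mol
Linear interpolation between T = 324.8 (H_out = 7.206) and T = 326.1 (H_out = 7.880) on hF = 7.457 gives T ≈ 325.3 K, at which ψ = 0.21.

T = 325.3 K, V/F = 0.21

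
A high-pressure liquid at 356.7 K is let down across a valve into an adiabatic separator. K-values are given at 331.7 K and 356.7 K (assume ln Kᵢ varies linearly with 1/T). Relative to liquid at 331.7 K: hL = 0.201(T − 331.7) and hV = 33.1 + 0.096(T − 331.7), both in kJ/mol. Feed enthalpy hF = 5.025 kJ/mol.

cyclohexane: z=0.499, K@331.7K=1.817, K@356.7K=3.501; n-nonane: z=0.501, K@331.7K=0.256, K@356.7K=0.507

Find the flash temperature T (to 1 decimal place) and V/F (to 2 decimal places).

Adiabatic flash: solve Rachford–Rice at each trial T, then check hF = ψ·hV(T) + (1−ψ)·hL(T).
  T = 331.7 K: K = (1.817, 0.256), RR gives ψ = 0.057, H_out = 1.903 kJ/mol
  T = 356.7 K: K = (3.501, 0.507), RR gives ψ = 0.812, H_out = 29.766 kJ/mol
  T = 344.2 K: K = (2.552, 0.365), RR gives ψ = 0.463, H_out = 17.224 kJ/mol
  T = 337.9 K: K = (2.157, 0.306), RR gives ψ = 0.286, H_out = 10.536 kJ/mol
  T = 334.8 K: K = (1.981, 0.280), RR gives ψ = 0.183, H_out = 6.613 kJ/mol
  T = 333.2 K: K = (1.895, 0.267), RR gives ψ = 0.122, H_out = 4.306 kJ/mol
Linear interpolation between T = 333.2 (H_out = 4.306) and T = 334.8 (H_out = 6.613) on hF = 5.025 gives T ≈ 333.7 K, at which ψ = 0.14.

T = 333.7 K, V/F = 0.14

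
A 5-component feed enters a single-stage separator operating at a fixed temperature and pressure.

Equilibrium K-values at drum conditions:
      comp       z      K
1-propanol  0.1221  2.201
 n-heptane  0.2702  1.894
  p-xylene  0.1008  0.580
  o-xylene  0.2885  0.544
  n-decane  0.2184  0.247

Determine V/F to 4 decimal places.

Material balance + equilibrium reduce to Σ zᵢ(Kᵢ−1)/(1+V/F(Kᵢ−1)) = 0.
Check two-phase: ΣzᵢKᵢ = 1.0499 > 1 and Σzᵢ/Kᵢ = 1.7865 > 1, so g(0) = 0.0499 > 0 and g(1) = -0.7865 < 0.
Iterate (Newton) starting at V/F = 0.68:
  V/F = 0.6800: g = -0.35602, g' = -0.8178 → V/F = 0.2447
  V/F = 0.2447: g = -0.08533, g' = -0.5348 → V/F = 0.0851
  V/F = 0.0851: g = 0.00102, g' = -0.5569 → V/F = 0.0870
Converged at V/F = 0.0870.

V/F = 0.0870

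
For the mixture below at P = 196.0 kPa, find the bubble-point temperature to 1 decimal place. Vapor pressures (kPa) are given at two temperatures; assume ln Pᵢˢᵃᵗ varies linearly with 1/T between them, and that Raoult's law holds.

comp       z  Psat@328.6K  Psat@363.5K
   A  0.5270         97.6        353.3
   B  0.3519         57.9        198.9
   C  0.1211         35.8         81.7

Bubble-point temperature: ΣzᵢPᵢˢᵃᵗ(T) = P. Interpolate ln Pᵢˢᵃᵗ = aᵢ + bᵢ/T.
  T = 328.6 K: ΣzᵢPᵢˢᵃᵗ = 76.15 kPa
  T = 363.5 K: ΣzᵢPᵢˢᵃᵗ = 266.08 kPa
  T = 346.1 K: ΣzᵢPᵢˢᵃᵗ = 146.99 kPa
  T = 354.8 K: ΣzᵢPᵢˢᵃᵗ = 199.16 kPa
  T = 350.5 K: ΣzᵢPᵢˢᵃᵗ = 171.71 kPa
  T = 352.6 K: ΣzᵢPᵢˢᵃᵗ = 184.69 kPa
Interpolating between 352.6 K and 354.8 K gives T ≈ 354.3 K.

T = 354.3 K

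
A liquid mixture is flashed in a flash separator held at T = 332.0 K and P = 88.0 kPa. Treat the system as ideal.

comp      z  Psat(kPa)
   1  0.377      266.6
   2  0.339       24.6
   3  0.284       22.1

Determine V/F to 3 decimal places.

V/F = 0.207

Raoult's law: Kᵢ = Pᵢˢᵃᵗ/P = Pᵢˢᵃᵗ/88.0.
  K_1 = 266.6/88.0 = 3.02955, K_2 = 24.6/88.0 = 0.27955, K_3 = 22.1/88.0 = 0.25114
Material balance + equilibrium reduce to Σ zᵢ(Kᵢ−1)/(1+V/F(Kᵢ−1)) = 0.
g(0) = ΣzᵢKᵢ − 1 = 0.308 and g(1) = 1 − Σzᵢ/Kᵢ = -1.468, so a root lies in (0, 1).
Iterate (Newton) starting at V/F = 0.57:
  V/F = 0.570: g = -0.4307, g' = -1.325 → V/F = 0.245
  V/F = 0.245: g = -0.0460, g' = -1.191 → V/F = 0.206
  V/F = 0.206: g = 0.0008, g' = -1.237 → V/F = 0.207
Converged at V/F = 0.207.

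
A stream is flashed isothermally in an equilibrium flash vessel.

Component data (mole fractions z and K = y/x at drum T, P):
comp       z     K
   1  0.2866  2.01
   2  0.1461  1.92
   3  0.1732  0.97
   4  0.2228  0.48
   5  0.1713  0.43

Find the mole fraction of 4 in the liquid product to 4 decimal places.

x_4 = 0.2939

Rachford–Rice: g(ψ) = Σ zᵢ(Kᵢ−1)/(1+ψ(Kᵢ−1)) = 0.
Feasibility: ΣzᵢKᵢ = 1.2052, Σzᵢ/Kᵢ = 1.2598 — both > 1, two phases present.
Newton iteration, ψ⁰ = 0.5:
  ψ = 0.5000: g = -0.01400, g' = -0.4061 → ψ = 0.4655
  ψ = 0.4655: g = -0.00004, g' = -0.4040 → ψ = 0.4654
Converged at ψ = 0.4654.
Compositions from xᵢ = zᵢ/(1+ψ(Kᵢ−1)), yᵢ = Kᵢxᵢ:
  1: x = 0.1950, y = 0.3919
  2: x = 0.1023, y = 0.1964
  3: x = 0.1757, y = 0.1704
  4: x = 0.2939, y = 0.1411
  5: x = 0.2332, y = 0.1003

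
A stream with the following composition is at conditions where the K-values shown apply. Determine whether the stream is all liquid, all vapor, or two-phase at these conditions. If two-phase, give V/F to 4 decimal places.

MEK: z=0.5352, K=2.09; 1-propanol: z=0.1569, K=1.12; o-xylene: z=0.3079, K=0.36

two-phase, V/F = 0.6858

ΣzᵢKᵢ = 1.4051; Σzᵢ/Kᵢ = 1.2514.
Both exceed 1, so a two-phase solution exists.
Material balance + equilibrium reduce to Σ zᵢ(Kᵢ−1)/(1+ψ(Kᵢ−1)) = 0.
Newton iteration, ψ⁰ = 0.5:
  ψ = 0.5000: g = 0.10556, g' = -0.5411 → ψ = 0.6951
  ψ = 0.6951: g = -0.00567, g' = -0.6170 → ψ = 0.6859
  ψ = 0.6859: g = -0.00003, g' = -0.6108 → ψ = 0.6858
Converged at ψ = 0.6858.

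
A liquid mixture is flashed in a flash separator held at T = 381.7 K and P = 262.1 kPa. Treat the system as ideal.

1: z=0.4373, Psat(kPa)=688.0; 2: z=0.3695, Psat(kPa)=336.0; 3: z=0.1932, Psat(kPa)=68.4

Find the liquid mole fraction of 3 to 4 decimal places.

x_3 = 0.5180

Raoult's law: Kᵢ = Pᵢˢᵃᵗ/P = Pᵢˢᵃᵗ/262.1.
  K_1 = 688.0/262.1 = 2.624952, K_2 = 336.0/262.1 = 1.281953, K_3 = 68.4/262.1 = 0.260969
Iterate (Newton) starting at V/F = 0.5:
  V/F = 0.5000: g = 0.25690, g' = -0.6395 → V/F = 0.9017
  V/F = 0.9017: g = -0.05669, g' = -1.1568 → V/F = 0.8527
  V/F = 0.8527: g = -0.00423, g' = -0.9935 → V/F = 0.8485
  V/F = 0.8485: g = -0.00003, g' = -0.9818 → V/F = 0.8484
Converged at V/F = 0.8484.
Compositions from xᵢ = zᵢ/(1+V/F(Kᵢ−1)), yᵢ = Kᵢxᵢ:
  1: x = 0.1838, y = 0.4826
  2: x = 0.2982, y = 0.3822
  3: x = 0.5180, y = 0.1352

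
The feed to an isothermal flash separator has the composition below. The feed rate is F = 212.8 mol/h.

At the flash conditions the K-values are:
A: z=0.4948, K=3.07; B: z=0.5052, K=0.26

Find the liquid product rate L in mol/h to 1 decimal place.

Binary case is linear: z₁(K₁−1)(1+ψ(K₂−1)) + z₂(K₂−1)(1+ψ(K₁−1)) = 0
⇒ ψ = [z₁(K₁−1)+z₂(K₂−1)] / [−(K₁−1)(K₂−1)] = 0.65039/1.53180 = 0.4246
Then V = ψ·F = 0.4246·212.8 = 90.4 mol/h and L = F − V = 122.4 mol/h.

L = 122.4 mol/h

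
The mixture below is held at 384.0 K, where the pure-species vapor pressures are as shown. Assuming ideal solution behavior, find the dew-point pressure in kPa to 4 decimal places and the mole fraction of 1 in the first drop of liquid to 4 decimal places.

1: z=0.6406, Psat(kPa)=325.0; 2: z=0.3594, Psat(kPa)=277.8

Pdew = 306.2962 kPa, x_1 = 0.6037

At the dew point ψ → 1, so Σzᵢ/Kᵢ = 1 with Kᵢ = Pᵢˢᵃᵗ/P ⇒ 1/P = Σzᵢ/Pᵢˢᵃᵗ.
1/P = 0.6406/325.0 + 0.3594/277.8 = 0.0032648 ⇒ P = 306.2962 kPa
xᵢ = zᵢP/Pᵢˢᵃᵗ ⇒ x_1 = 0.6406·306.2962/325.0 = 0.6037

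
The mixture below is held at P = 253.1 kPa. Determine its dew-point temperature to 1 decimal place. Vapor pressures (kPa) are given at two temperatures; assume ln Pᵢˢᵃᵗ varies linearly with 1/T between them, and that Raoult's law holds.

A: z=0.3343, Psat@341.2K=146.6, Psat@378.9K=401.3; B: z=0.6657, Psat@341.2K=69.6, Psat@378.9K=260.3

Dew-point temperature: Σzᵢ·P/Pᵢˢᵃᵗ(T) = 1. Interpolate ln Pᵢˢᵃᵗ = aᵢ + bᵢ/T.
  T = 341.2 K: ΣzᵢP/Pᵢˢᵃᵗ = 2.9980
  T = 378.9 K: ΣzᵢP/Pᵢˢᵃᵗ = 0.8581
  T = 360.0 K: ΣzᵢP/Pᵢˢᵃᵗ = 1.5516
  T = 369.4 K: ΣzᵢP/Pᵢˢᵃᵗ = 1.1464
  T = 374.1 K: ΣzᵢP/Pᵢˢᵃᵗ = 0.9914
  T = 371.8 K: ΣzᵢP/Pᵢˢᵃᵗ = 1.0640
Interpolating between 371.8 K and 374.1 K gives T ≈ 373.8 K.

T = 373.8 K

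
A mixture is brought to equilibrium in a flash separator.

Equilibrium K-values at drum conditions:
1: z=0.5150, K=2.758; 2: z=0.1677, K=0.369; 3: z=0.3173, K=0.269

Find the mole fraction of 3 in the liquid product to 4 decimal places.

Rachford–Rice: g(V/F) = Σ zᵢ(Kᵢ−1)/(1+V/F(Kᵢ−1)) = 0.
g(0) = ΣzᵢKᵢ − 1 = 0.5676 and g(1) = 1 − Σzᵢ/Kᵢ = -0.8208, so a root lies in (0, 1).
Newton iteration, V/F⁰ = 0.44:
  V/F = 0.4400: g = 0.02208, g' = -1.0024 → V/F = 0.4620
Converged at V/F = 0.4620.
Compositions from xᵢ = zᵢ/(1+V/F(Kᵢ−1)), yᵢ = Kᵢxᵢ:
  1: x = 0.2842, y = 0.7838
  2: x = 0.2367, y = 0.0873
  3: x = 0.4791, y = 0.1289

x_3 = 0.4791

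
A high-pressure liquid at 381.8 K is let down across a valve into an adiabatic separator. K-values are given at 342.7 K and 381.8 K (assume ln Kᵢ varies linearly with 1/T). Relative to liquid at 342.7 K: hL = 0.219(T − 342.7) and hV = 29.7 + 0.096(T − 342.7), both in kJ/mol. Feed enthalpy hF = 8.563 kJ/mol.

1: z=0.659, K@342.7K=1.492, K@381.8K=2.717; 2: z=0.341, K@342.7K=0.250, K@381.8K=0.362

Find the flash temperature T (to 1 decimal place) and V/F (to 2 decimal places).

T = 345.2 K, V/F = 0.27

Adiabatic flash: solve Rachford–Rice at each trial T, then check hF = ψ·hV(T) + (1−ψ)·hL(T).
  T = 342.7 K: K = (1.492, 0.250), RR gives ψ = 0.186, H_out = 5.512 kJ/mol
  T = 381.8 K: K = (2.717, 0.362), RR gives ψ = 0.834, H_out = 29.330 kJ/mol
  T = 362.2 K: K = (2.045, 0.304), RR gives ψ = 0.620, H_out = 21.198 kJ/mol
  T = 352.4 K: K = (1.753, 0.276), RR gives ψ = 0.457, H_out = 15.165 kJ/mol
  T = 347.5 K: K = (1.618, 0.263), RR gives ψ = 0.342, H_out = 11.001 kJ/mol
  T = 345.1 K: K = (1.554, 0.256), RR gives ψ = 0.271, H_out = 8.484 kJ/mol
Linear interpolation between T = 345.1 (H_out = 8.484) and T = 347.5 (H_out = 11.001) on hF = 8.563 gives T ≈ 345.2 K, at which ψ = 0.27.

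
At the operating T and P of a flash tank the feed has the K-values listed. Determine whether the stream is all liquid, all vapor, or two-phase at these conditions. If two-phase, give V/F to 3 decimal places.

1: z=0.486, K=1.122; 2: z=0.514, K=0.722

ΣzᵢKᵢ = 0.916; Σzᵢ/Kᵢ = 1.145.
Since ΣzᵢKᵢ < 1 the mixture is below its bubble point — single liquid phase.

all liquid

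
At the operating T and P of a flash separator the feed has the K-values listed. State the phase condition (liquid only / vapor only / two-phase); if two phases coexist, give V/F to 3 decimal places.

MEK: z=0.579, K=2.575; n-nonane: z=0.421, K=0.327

two-phase, V/F = 0.593

ΣzᵢKᵢ = 1.629; Σzᵢ/Kᵢ = 1.512.
Both exceed 1, so a two-phase solution exists.
Binary case is linear: z₁(K₁−1)(1+ψ(K₂−1)) + z₂(K₂−1)(1+ψ(K₁−1)) = 0
⇒ ψ = [z₁(K₁−1)+z₂(K₂−1)] / [−(K₁−1)(K₂−1)] = 0.6286/1.0600 = 0.593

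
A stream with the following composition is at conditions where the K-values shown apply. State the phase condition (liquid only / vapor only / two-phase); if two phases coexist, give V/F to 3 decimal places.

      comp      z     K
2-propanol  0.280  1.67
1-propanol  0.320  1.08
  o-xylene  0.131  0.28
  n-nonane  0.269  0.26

ΣzᵢKᵢ = 0.920; Σzᵢ/Kᵢ = 1.966.
Since ΣzᵢKᵢ < 1 the mixture is below its bubble point — single liquid phase.

liquid only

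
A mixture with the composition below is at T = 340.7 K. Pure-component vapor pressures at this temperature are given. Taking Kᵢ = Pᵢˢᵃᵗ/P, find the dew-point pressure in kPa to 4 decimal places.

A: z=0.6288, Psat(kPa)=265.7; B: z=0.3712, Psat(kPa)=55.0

At the dew point ψ → 1, so Σzᵢ/Kᵢ = 1 with Kᵢ = Pᵢˢᵃᵗ/P ⇒ 1/P = Σzᵢ/Pᵢˢᵃᵗ.
1/P = 0.6288/265.7 + 0.3712/55.0 = 0.0091157 ⇒ P = 109.7012 kPa

Pdew = 109.7012 kPa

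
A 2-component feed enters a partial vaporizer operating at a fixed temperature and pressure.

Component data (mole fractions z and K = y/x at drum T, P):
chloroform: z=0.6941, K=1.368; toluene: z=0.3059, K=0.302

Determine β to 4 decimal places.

Binary case is linear: z₁(K₁−1)(1+β(K₂−1)) + z₂(K₂−1)(1+β(K₁−1)) = 0
⇒ β = [z₁(K₁−1)+z₂(K₂−1)] / [−(K₁−1)(K₂−1)] = 0.04191/0.25686 = 0.1632

β = 0.1632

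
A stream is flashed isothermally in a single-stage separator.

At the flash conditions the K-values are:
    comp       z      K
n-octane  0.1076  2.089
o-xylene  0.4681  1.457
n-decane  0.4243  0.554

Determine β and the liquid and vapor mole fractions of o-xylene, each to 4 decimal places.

Newton–Raphson from β = 0.5:
  β = 0.5000: g = 0.00645, g' = -0.2581 → β = 0.5250
  β = 0.5250: g = -0.00001, g' = -0.2591 → β = 0.5249
Converged at β = 0.5249.
Compositions from xᵢ = zᵢ/(1+β(Kᵢ−1)), yᵢ = Kᵢxᵢ:
  n-octane: x = 0.0685, y = 0.1430
  o-xylene: x = 0.3775, y = 0.5501
  n-decane: x = 0.5540, y = 0.3069

β = 0.5249, x_o-xylene = 0.3775, y_o-xylene = 0.5501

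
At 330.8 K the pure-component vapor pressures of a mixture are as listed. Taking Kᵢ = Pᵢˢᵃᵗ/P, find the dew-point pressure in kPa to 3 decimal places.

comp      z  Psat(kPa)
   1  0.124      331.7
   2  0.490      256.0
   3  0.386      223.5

At the dew point ψ → 1, so Σzᵢ/Kᵢ = 1 with Kᵢ = Pᵢˢᵃᵗ/P ⇒ 1/P = Σzᵢ/Pᵢˢᵃᵗ.
1/P = 0.124/331.7 + 0.490/256.0 + 0.386/223.5 = 0.004015 ⇒ P = 249.068 kPa

Pdew = 249.068 kPa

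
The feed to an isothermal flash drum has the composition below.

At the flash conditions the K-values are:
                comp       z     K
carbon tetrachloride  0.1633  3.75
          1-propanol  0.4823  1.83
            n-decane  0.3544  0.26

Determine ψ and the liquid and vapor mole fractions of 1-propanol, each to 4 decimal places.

Material balance + equilibrium reduce to Σ zᵢ(Kᵢ−1)/(1+ψ(Kᵢ−1)) = 0.
g(0) = ΣzᵢKᵢ − 1 = 0.5871 and g(1) = 1 − Σzᵢ/Kᵢ = -0.6702, so a root lies in (0, 1).
Newton iteration, ψ⁰ = 0.32:
  ψ = 0.3200: g = 0.21154, g' = -0.8900 → ψ = 0.5577
  ψ = 0.5577: g = 0.00436, g' = -0.9103 → ψ = 0.5625
Converged at ψ = 0.5625.
Compositions from xᵢ = zᵢ/(1+ψ(Kᵢ−1)), yᵢ = Kᵢxᵢ:
  carbon tetrachloride: x = 0.0641, y = 0.2405
  1-propanol: x = 0.3288, y = 0.6017
  n-decane: x = 0.6071, y = 0.1578

ψ = 0.5625, x_1-propanol = 0.3288, y_1-propanol = 0.6017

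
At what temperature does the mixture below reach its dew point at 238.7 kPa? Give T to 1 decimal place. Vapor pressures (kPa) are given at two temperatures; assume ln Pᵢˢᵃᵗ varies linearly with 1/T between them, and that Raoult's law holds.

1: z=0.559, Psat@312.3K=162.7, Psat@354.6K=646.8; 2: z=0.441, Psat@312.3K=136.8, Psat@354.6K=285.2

Dew-point temperature: Σzᵢ·P/Pᵢˢᵃᵗ(T) = 1. Interpolate ln Pᵢˢᵃᵗ = aᵢ + bᵢ/T.
  T = 312.3 K: ΣzᵢP/Pᵢˢᵃᵗ = 1.5896
  T = 354.6 K: ΣzᵢP/Pᵢˢᵃᵗ = 0.5754
  T = 333.5 K: ΣzᵢP/Pᵢˢᵃᵗ = 0.9133
  T = 322.9 K: ΣzᵢP/Pᵢˢᵃᵗ = 1.1896
  T = 328.2 K: ΣzᵢP/Pᵢˢᵃᵗ = 1.0392
  T = 330.9 K: ΣzᵢP/Pᵢˢᵃᵗ = 0.9723
Interpolating between 328.2 K and 330.9 K gives T ≈ 329.8 K.

T = 329.8 K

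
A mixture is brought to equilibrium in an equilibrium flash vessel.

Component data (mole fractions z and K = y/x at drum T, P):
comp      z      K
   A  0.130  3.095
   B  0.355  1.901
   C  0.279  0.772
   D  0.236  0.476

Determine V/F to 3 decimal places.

V/F = 0.792

Rachford–Rice: g(V/F) = Σ zᵢ(Kᵢ−1)/(1+V/F(Kᵢ−1)) = 0.
Check two-phase: ΣzᵢKᵢ = 1.405 > 1 and Σzᵢ/Kᵢ = 1.086 > 1, so g(0) = 0.405 > 0 and g(1) = -0.086 < 0.
Newton–Raphson from V/F = 0.5:
  V/F = 0.500: g = 0.1142, g' = -0.411 → V/F = 0.778
  V/F = 0.778: g = 0.0055, g' = -0.388 → V/F = 0.792
Converged at V/F = 0.792.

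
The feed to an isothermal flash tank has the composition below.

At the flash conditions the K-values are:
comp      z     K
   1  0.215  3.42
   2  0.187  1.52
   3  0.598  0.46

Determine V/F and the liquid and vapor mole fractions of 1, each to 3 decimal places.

Rachford–Rice: g(V/F) = Σ zᵢ(Kᵢ−1)/(1+V/F(Kᵢ−1)) = 0.
g(0) = ΣzᵢKᵢ − 1 = 0.295 and g(1) = 1 − Σzᵢ/Kᵢ = -0.486, so a root lies in (0, 1).
Newton–Raphson from V/F = 0.55:
  V/F = 0.550: g = -0.1605, g' = -0.615 → V/F = 0.289
  V/F = 0.289: g = 0.0080, g' = -0.719 → V/F = 0.300
Converged at V/F = 0.300.
Compositions from xᵢ = zᵢ/(1+V/F(Kᵢ−1)), yᵢ = Kᵢxᵢ:
  1: x = 0.125, y = 0.426
  2: x = 0.162, y = 0.246
  3: x = 0.714, y = 0.328

V/F = 0.300, x_1 = 0.125, y_1 = 0.426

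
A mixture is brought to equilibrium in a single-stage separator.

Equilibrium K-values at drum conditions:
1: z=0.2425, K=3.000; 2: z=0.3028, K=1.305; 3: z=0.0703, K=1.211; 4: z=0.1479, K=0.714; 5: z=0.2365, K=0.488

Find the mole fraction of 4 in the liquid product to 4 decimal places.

x_4 = 0.1945

Newton iteration, V/F⁰ = 0.5:
  V/F = 0.5000: g = 0.12394, g' = -0.3947 → V/F = 0.8140
  V/F = 0.8140: g = 0.00845, g' = -0.3636 → V/F = 0.8372
  V/F = 0.8372: g = -0.00003, g' = -0.3666 → V/F = 0.8371
Converged at V/F = 0.8371.
Compositions from xᵢ = zᵢ/(1+V/F(Kᵢ−1)), yᵢ = Kᵢxᵢ:
  1: x = 0.0907, y = 0.2720
  2: x = 0.2412, y = 0.3148
  3: x = 0.0597, y = 0.0724
  4: x = 0.1945, y = 0.1388
  5: x = 0.4139, y = 0.2020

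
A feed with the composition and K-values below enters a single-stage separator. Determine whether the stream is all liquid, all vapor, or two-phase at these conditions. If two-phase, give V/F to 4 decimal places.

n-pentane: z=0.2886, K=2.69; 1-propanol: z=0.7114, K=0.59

ΣzᵢKᵢ = 1.1961; Σzᵢ/Kᵢ = 1.3130.
Both exceed 1, so a two-phase solution exists.
Material balance + equilibrium reduce to Σ zᵢ(Kᵢ−1)/(1+ψ(Kᵢ−1)) = 0.
Newton–Raphson from ψ = 0.5:
  ψ = 0.5000: g = -0.10253, g' = -0.4314 → ψ = 0.2623
  ψ = 0.2623: g = 0.01111, g' = -0.5458 → ψ = 0.2827
  ψ = 0.2827: g = 0.00016, g' = -0.5305 → ψ = 0.2830
Converged at ψ = 0.2830.

two-phase, V/F = 0.2830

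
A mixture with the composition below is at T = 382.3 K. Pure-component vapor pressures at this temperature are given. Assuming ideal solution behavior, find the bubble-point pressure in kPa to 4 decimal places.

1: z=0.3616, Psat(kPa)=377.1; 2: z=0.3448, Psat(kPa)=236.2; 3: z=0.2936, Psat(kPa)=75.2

At the bubble point ψ → 0, so ΣzᵢKᵢ = 1 with Kᵢ = Pᵢˢᵃᵗ/P ⇒ P = ΣzᵢPᵢˢᵃᵗ.
P = 0.3616·377.1 + 0.3448·236.2 + 0.2936·75.2 = 239.8798 kPa

Pbub = 239.8798 kPa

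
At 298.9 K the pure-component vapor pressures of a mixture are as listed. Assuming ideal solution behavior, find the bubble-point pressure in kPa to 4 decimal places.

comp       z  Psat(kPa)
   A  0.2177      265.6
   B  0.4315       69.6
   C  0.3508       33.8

Pbub = 99.7106 kPa

At the bubble point ψ → 0, so ΣzᵢKᵢ = 1 with Kᵢ = Pᵢˢᵃᵗ/P ⇒ P = ΣzᵢPᵢˢᵃᵗ.
P = 0.2177·265.6 + 0.4315·69.6 + 0.3508·33.8 = 99.7106 kPa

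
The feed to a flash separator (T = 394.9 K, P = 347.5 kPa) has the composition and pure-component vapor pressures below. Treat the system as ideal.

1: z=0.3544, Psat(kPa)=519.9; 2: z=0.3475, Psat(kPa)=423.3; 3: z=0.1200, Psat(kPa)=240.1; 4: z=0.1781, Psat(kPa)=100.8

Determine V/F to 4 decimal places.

V/F = 0.3906

Raoult's law: Kᵢ = Pᵢˢᵃᵗ/P = Pᵢˢᵃᵗ/347.5.
  K_1 = 519.9/347.5 = 1.496115, K_2 = 423.3/347.5 = 1.218129, K_3 = 240.1/347.5 = 0.690935, K_4 = 100.8/347.5 = 0.290072
Newton iteration, V/F⁰ = 0.55:
  V/F = 0.5500: g = -0.04630, g' = -0.3253 → V/F = 0.4076
  V/F = 0.4076: g = -0.00451, g' = -0.2671 → V/F = 0.3908
  V/F = 0.3908: g = -0.00004, g' = -0.2620 → V/F = 0.3906
Converged at V/F = 0.3906.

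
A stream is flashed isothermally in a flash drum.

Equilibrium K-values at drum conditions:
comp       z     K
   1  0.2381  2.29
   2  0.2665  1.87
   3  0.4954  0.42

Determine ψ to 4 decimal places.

ψ = 0.4008

Rachford–Rice: g(ψ) = Σ zᵢ(Kᵢ−1)/(1+ψ(Kᵢ−1)) = 0.
Feasibility: ΣzᵢKᵢ = 1.2517, Σzᵢ/Kᵢ = 1.4260 — both > 1, two phases present.
Newton–Raphson from ψ = 0.5:
  ψ = 0.5000: g = -0.05640, g' = -0.5750 → ψ = 0.4019
  ψ = 0.4019: g = -0.00060, g' = -0.5659 → ψ = 0.4008
Converged at ψ = 0.4008.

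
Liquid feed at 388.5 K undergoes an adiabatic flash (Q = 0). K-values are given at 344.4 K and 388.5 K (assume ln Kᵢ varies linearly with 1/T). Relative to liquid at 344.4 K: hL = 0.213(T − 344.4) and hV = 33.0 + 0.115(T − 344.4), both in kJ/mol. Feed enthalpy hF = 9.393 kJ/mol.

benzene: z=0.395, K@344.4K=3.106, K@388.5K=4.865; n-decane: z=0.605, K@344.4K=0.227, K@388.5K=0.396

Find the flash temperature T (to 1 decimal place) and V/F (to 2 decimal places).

Adiabatic flash: solve Rachford–Rice at each trial T, then check hF = ψ·hV(T) + (1−ψ)·hL(T).
  T = 344.4 K: K = (3.106, 0.227), RR gives ψ = 0.224, H_out = 7.383 kJ/mol
  T = 388.5 K: K = (4.865, 0.396), RR gives ψ = 0.497, H_out = 23.659 kJ/mol
  T = 366.4 K: K = (3.938, 0.305), RR gives ψ = 0.362, H_out = 15.857 kJ/mol
  T = 355.4 K: K = (3.510, 0.264), RR gives ψ = 0.296, H_out = 11.786 kJ/mol
  T = 349.9 K: K = (3.305, 0.245), RR gives ψ = 0.261, H_out = 9.639 kJ/mol
  T = 347.1 K: K = (3.203, 0.236), RR gives ψ = 0.242, H_out = 8.506 kJ/mol
  T = 348.5 K: K = (3.254, 0.240), RR gives ψ = 0.252, H_out = 9.076 kJ/mol
Linear interpolation between T = 348.5 (H_out = 9.076) and T = 349.9 (H_out = 9.639) on hF = 9.393 gives T ≈ 349.3 K, at which ψ = 0.26.

T = 349.3 K, V/F = 0.26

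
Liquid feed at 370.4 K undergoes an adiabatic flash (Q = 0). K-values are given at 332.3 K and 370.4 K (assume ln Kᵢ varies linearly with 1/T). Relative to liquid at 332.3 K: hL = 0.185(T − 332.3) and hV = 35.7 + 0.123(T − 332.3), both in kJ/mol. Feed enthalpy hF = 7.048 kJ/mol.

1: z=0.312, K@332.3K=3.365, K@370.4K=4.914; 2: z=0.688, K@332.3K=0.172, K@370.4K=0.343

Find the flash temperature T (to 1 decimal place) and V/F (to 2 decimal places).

T = 342.7 K, V/F = 0.15

Adiabatic flash: solve Rachford–Rice at each trial T, then check hF = ψ·hV(T) + (1−ψ)·hL(T).
  T = 332.3 K: K = (3.365, 0.172), RR gives ψ = 0.086, H_out = 3.067 kJ/mol
  T = 370.4 K: K = (4.914, 0.343), RR gives ψ = 0.299, H_out = 17.020 kJ/mol
  T = 351.4 K: K = (4.110, 0.248), RR gives ψ = 0.194, H_out = 10.214 kJ/mol
  T = 341.9 K: K = (3.731, 0.208), RR gives ψ = 0.142, H_out = 6.757 kJ/mol
  T = 346.6 K: K = (3.917, 0.227), RR gives ψ = 0.168, H_out = 8.483 kJ/mol
  T = 344.2 K: K = (3.822, 0.217), RR gives ψ = 0.155, H_out = 7.607 kJ/mol
Linear interpolation between T = 341.9 (H_out = 6.757) and T = 344.2 (H_out = 7.607) on hF = 7.048 gives T ≈ 342.7 K, at which ψ = 0.15.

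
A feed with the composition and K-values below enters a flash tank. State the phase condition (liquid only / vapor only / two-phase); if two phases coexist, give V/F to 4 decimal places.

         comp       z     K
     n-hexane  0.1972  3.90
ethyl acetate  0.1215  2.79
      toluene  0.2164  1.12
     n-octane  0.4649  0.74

ΣzᵢKᵢ = 1.6945; Σzᵢ/Kᵢ = 0.9156.
Since Σzᵢ/Kᵢ < 1 the mixture is above its dew point — single vapor phase.

vapor only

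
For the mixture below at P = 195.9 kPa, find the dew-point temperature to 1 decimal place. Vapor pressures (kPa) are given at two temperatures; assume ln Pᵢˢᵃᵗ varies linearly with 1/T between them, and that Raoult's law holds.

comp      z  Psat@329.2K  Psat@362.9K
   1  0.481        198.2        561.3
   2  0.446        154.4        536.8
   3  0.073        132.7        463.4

Dew-point temperature: Σzᵢ·P/Pᵢˢᵃᵗ(T) = 1. Interpolate ln Pᵢˢᵃᵗ = aᵢ + bᵢ/T.
  T = 329.2 K: ΣzᵢP/Pᵢˢᵃᵗ = 1.1491
  T = 362.9 K: ΣzᵢP/Pᵢˢᵃᵗ = 0.3615
  T = 346.0 K: ΣzᵢP/Pᵢˢᵃᵗ = 0.6269
  T = 337.6 K: ΣzᵢP/Pᵢˢᵃᵗ = 0.8420
  T = 333.4 K: ΣzᵢP/Pᵢˢᵃᵗ = 0.9816
  T = 331.3 K: ΣzᵢP/Pᵢˢᵃᵗ = 1.0615
Interpolating between 331.3 K and 333.4 K gives T ≈ 332.9 K.

T = 332.9 K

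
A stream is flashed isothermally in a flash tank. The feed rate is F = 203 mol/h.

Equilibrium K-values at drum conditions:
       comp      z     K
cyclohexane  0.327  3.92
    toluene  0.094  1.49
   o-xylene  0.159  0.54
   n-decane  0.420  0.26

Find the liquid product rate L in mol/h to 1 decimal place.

L = 131.1 mol/h

Newton iteration, ψ⁰ = 0.4:
  ψ = 0.400: g = -0.0522, g' = -1.124 → ψ = 0.354
Converged at ψ = 0.354.
Then V = ψ·F = 0.3542·203 = 71.9 mol/h and L = F − V = 131.1 mol/h.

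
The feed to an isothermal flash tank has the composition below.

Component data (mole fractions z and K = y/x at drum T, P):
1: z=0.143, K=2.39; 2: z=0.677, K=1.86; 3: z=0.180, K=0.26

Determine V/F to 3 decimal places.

Rachford–Rice: g(V/F) = Σ zᵢ(Kᵢ−1)/(1+V/F(Kᵢ−1)) = 0.
Check two-phase: ΣzᵢKᵢ = 1.648 > 1 and Σzᵢ/Kᵢ = 1.116 > 1, so g(0) = 0.648 > 0 and g(1) = -0.116 < 0.
Newton–Raphson from V/F = 0.5:
  V/F = 0.500: g = 0.3130, g' = -0.589 → V/F = 1.000
  V/F = 1.000: g = -0.1161, g' = -1.651 → V/F = 0.930
  V/F = 0.930: g = -0.0166, g' = -1.220 → V/F = 0.916
Converged at V/F = 0.916.

V/F = 0.916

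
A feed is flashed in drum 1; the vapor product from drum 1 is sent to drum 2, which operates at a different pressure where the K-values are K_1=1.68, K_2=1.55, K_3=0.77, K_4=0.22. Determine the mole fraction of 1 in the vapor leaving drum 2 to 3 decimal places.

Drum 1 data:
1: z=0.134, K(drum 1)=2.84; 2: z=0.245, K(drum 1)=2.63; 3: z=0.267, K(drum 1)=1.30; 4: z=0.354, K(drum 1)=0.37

Drum 1:
Material balance + equilibrium reduce to Σ zᵢ(Kᵢ−1)/(1+ψ₁(Kᵢ−1)) = 0.
Feasibility: ΣzᵢKᵢ = 1.503, Σzᵢ/Kᵢ = 1.302 — both > 1, two phases present.
Iterate (Newton) starting at ψ₁ = 0.3:
  ψ₁ = 0.300: g = 0.2256, g' = -0.716 → ψ₁ = 0.615
  ψ₁ = 0.615: g = 0.0186, g' = -0.654 → ψ₁ = 0.644
  ψ₁ = 0.644: g = -0.0001, g' = -0.664 → ψ₁ = 0.643
Converged at ψ₁ = 0.643.
Drum-1 compositions:
  1: x = 0.061, y = 0.174
  2: x = 0.120, y = 0.315
  3: x = 0.224, y = 0.291
  4: x = 0.595, y = 0.220
Drum-2 feed = drum-1 vapor: z₂ = (0.1743, 0.3145, 0.2910, 0.2202).
Drum 2:
Rachford–Rice: g(ψ₂) = Σ zᵢ(Kᵢ−1)/(1+ψ₂(Kᵢ−1)) = 0.
g(0) = ΣzᵢKᵢ − 1 = 0.053 and g(1) = 1 − Σzᵢ/Kᵢ = -0.686, so a root lies in (0, 1).
Newton iteration, ψ₂⁰ = 0.5:
  ψ₂ = 0.500: g = -0.1331, g' = -0.483 → ψ₂ = 0.225
  ψ₂ = 0.225: g = -0.0220, g' = -0.350 → ψ₂ = 0.162
  ψ₂ = 0.162: g = -0.0004, g' = -0.338 → ψ₂ = 0.160
Converged at ψ₂ = 0.160.
  1: x = 0.157, y = 0.264
  2: x = 0.289, y = 0.448
  3: x = 0.302, y = 0.233
  4: x = 0.252, y = 0.055

y_1 (drum 2) = 0.264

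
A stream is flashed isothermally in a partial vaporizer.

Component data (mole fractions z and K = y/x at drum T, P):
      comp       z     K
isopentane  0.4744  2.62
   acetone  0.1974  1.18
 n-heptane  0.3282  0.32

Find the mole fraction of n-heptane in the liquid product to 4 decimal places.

x_n-heptane = 0.5938

Rachford–Rice: g(V/F) = Σ zᵢ(Kᵢ−1)/(1+V/F(Kᵢ−1)) = 0.
Feasibility: ΣzᵢKᵢ = 1.5809, Σzᵢ/Kᵢ = 1.3740 — both > 1, two phases present.
Iterate (Newton) starting at V/F = 0.5:
  V/F = 0.5000: g = 0.11905, g' = -0.7338 → V/F = 0.6622
  V/F = 0.6622: g = -0.00350, g' = -0.7971 → V/F = 0.6578
Converged at V/F = 0.6578.
Compositions from xᵢ = zᵢ/(1+V/F(Kᵢ−1)), yᵢ = Kᵢxᵢ:
  isopentane: x = 0.2297, y = 0.6017
  acetone: x = 0.1765, y = 0.2083
  n-heptane: x = 0.5938, y = 0.1900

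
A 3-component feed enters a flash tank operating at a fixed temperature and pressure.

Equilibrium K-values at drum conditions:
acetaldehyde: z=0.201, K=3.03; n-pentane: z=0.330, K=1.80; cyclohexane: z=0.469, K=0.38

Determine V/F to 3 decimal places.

Material balance + equilibrium reduce to Σ zᵢ(Kᵢ−1)/(1+V/F(Kᵢ−1)) = 0.
Check two-phase: ΣzᵢKᵢ = 1.381 > 1 and Σzᵢ/Kᵢ = 1.484 > 1, so g(0) = 0.381 > 0 and g(1) = -0.484 < 0.
Newton iteration, V/F⁰ = 0.7:
  V/F = 0.700: g = -0.1760, g' = -0.791 → V/F = 0.477
  V/F = 0.477: g = -0.0148, g' = -0.688 → V/F = 0.456
Converged at V/F = 0.456.

V/F = 0.456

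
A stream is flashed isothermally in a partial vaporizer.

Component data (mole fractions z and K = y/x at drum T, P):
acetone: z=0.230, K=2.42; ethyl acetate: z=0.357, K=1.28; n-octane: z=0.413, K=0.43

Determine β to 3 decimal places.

Iterate (Newton) starting at β = 0.5:
  β = 0.500: g = -0.0506, g' = -0.443 → β = 0.386
  β = 0.386: g = -0.0005, g' = -0.437 → β = 0.385
Converged at β = 0.385.

β = 0.385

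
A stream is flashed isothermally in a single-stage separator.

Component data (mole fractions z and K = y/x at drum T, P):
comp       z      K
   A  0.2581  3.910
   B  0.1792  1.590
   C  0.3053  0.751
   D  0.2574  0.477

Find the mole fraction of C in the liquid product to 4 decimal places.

x_C = 0.3740

Material balance + equilibrium reduce to Σ zᵢ(Kᵢ−1)/(1+β(Kᵢ−1)) = 0.
Check two-phase: ΣzᵢKᵢ = 1.6462 > 1 and Σzᵢ/Kᵢ = 1.1249 > 1, so g(0) = 0.6462 > 0 and g(1) = -0.1249 < 0.
Iterate (Newton) starting at β = 0.45:
  β = 0.4500: g = 0.14709, g' = -0.5931 → β = 0.6980
  β = 0.6980: g = 0.01865, g' = -0.4715 → β = 0.7375
  β = 0.7375: g = 0.00012, g' = -0.4661 → β = 0.7378
Converged at β = 0.7378.
Compositions from xᵢ = zᵢ/(1+β(Kᵢ−1)), yᵢ = Kᵢxᵢ:
  A: x = 0.0820, y = 0.3207
  B: x = 0.1249, y = 0.1985
  C: x = 0.3740, y = 0.2809
  D: x = 0.4191, y = 0.1999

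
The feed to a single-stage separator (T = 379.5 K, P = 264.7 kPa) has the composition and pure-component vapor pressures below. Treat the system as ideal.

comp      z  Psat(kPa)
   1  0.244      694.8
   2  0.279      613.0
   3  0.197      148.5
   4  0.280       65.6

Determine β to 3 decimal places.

Raoult's law: Kᵢ = Pᵢˢᵃᵗ/P = Pᵢˢᵃᵗ/264.7.
  K_1 = 694.8/264.7 = 2.62486, K_2 = 613.0/264.7 = 2.31583, K_3 = 148.5/264.7 = 0.56101, K_4 = 65.6/264.7 = 0.24783
Rachford–Rice: g(β) = Σ zᵢ(Kᵢ−1)/(1+β(Kᵢ−1)) = 0.
g(0) = ΣzᵢKᵢ − 1 = 0.466 and g(1) = 1 − Σzᵢ/Kᵢ = -0.694, so a root lies in (0, 1).
Newton–Raphson from β = 0.44:
  β = 0.440: g = 0.0417, g' = -0.825 → β = 0.491
  β = 0.491: g = -0.0003, g' = -0.837 → β = 0.490
Converged at β = 0.490.

β = 0.490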